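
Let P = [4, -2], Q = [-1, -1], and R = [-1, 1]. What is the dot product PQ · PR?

PQ = Q − P = (-5, 1)
PR = R − P = (-5, 3)
PQ · PR = (-5)·(-5) + 1·3 = 25 + 3 = 28

28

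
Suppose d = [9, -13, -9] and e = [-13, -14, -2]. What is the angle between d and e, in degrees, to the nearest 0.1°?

d · e = 9·(-13) + (-13)·(-14) + (-9)·(-2) = -117 + 182 + 18 = 83
|d|² = 81 + 169 + 81 = 331,  |d| = √331 ≈ 18.193405
|e|² = 169 + 196 + 4 = 369,  |e| = √369 ≈ 19.209373
cos θ = 83 / (18.193405 · 19.209373) ≈ 0.23749
θ = arccos(0.23749) ≈ 76.3°

76.3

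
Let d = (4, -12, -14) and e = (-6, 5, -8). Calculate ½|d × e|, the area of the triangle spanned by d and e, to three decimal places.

i: (-12)·(-8) - (-14)·5 = 96 - (-70) = 166
j: (-14)·(-6) - 4·(-8) = 84 - (-32) = 116
k: 4·5 - (-12)·(-6) = 20 - 72 = -52
d × e = (166, 116, -52)
|d × e| = √(166² + 116² + (-52)²) = √43716 ≈ 209.0837
area = ½ · 209.0837 ≈ 104.542

104.542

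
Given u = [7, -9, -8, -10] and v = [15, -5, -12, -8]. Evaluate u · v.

326

u · v = 7·15 + (-9)·(-5) + (-8)·(-12) + (-10)·(-8) = 105 + 45 + 96 + 80 = 326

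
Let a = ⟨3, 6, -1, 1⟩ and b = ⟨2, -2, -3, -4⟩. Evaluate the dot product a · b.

a · b = 3·2 + 6·(-2) + (-1)·(-3) + 1·(-4) = 6 - 12 + 3 - 4 = -7

-7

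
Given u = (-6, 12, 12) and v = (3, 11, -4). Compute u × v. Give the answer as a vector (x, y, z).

i: 12·(-4) - 12·11 = -48 - 132 = -180
j: 12·3 - (-6)·(-4) = 36 - 24 = 12
k: (-6)·11 - 12·3 = -66 - 36 = -102
u × v = (-180, 12, -102)

(-180, 12, -102)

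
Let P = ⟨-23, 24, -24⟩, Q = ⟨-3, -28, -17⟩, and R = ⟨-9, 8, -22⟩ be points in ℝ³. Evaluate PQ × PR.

(8, 58, 408)

PQ = (20, -52, 7)
PR = (14, -16, 2)
i: (-52)·2 - 7·(-16) = -104 - (-112) = 8
j: 7·14 - 20·2 = 98 - 40 = 58
k: 20·(-16) - (-52)·14 = -320 - (-728) = 408
PQ × PR = (8, 58, 408)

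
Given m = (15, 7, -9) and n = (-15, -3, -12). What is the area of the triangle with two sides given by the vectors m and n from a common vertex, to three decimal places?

i: 7·(-12) - (-9)·(-3) = -84 - 27 = -111
j: (-9)·(-15) - 15·(-12) = 135 - (-180) = 315
k: 15·(-3) - 7·(-15) = -45 - (-105) = 60
m × n = (-111, 315, 60)
|m × n| = √((-111)² + 315² + 60²) = √115146 ≈ 339.3317
area = ½ · 339.3317 ≈ 169.666

169.666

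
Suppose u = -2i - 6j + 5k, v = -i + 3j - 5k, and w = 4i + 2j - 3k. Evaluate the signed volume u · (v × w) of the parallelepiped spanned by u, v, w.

v × w:
i: 3·(-3) - (-5)·2 = -9 - (-10) = 1
j: (-5)·4 - (-1)·(-3) = -20 - 3 = -23
k: (-1)·2 - 3·4 = -2 - 12 = -14
v × w = (1, -23, -14)
u · (v × w) = (-2)·1 + (-6)·(-23) + 5·(-14) = -2 + 138 - 70 = 66

66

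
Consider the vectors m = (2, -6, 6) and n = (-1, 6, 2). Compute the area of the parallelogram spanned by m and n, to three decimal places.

49.396

i: (-6)·2 - 6·6 = -12 - 36 = -48
j: 6·(-1) - 2·2 = -6 - 4 = -10
k: 2·6 - (-6)·(-1) = 12 - 6 = 6
m × n = (-48, -10, 6)
|m × n| = √((-48)² + (-10)² + 6²) = √2440 ≈ 49.3964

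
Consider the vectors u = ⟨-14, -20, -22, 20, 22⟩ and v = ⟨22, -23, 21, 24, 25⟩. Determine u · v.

720

u · v = (-14)·22 + (-20)·(-23) + (-22)·21 + 20·24 + 22·25 = -308 + 460 - 462 + 480 + 550 = 720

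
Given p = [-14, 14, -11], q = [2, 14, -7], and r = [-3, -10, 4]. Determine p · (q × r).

136

q × r:
i: 14·4 - (-7)·(-10) = 56 - 70 = -14
j: (-7)·(-3) - 2·4 = 21 - 8 = 13
k: 2·(-10) - 14·(-3) = -20 - (-42) = 22
q × r = (-14, 13, 22)
p · (q × r) = (-14)·(-14) + 14·13 + (-11)·22 = 196 + 182 - 242 = 136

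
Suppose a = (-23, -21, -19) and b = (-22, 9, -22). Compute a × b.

(633, -88, -669)

i: (-21)·(-22) - (-19)·9 = 462 - (-171) = 633
j: (-19)·(-22) - (-23)·(-22) = 418 - 506 = -88
k: (-23)·9 - (-21)·(-22) = -207 - 462 = -669
a × b = (633, -88, -669)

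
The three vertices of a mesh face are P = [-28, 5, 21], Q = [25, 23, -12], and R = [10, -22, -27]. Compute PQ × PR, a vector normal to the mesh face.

(-1755, 1290, -2115)

PQ = (53, 18, -33)
PR = (38, -27, -48)
i: 18·(-48) - (-33)·(-27) = -864 - 891 = -1755
j: (-33)·38 - 53·(-48) = -1254 - (-2544) = 1290
k: 53·(-27) - 18·38 = -1431 - 684 = -2115
PQ × PR = (-1755, 1290, -2115)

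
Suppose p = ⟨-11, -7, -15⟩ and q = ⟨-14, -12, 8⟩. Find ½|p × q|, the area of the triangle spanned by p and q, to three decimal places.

i: (-7)·8 - (-15)·(-12) = -56 - 180 = -236
j: (-15)·(-14) - (-11)·8 = 210 - (-88) = 298
k: (-11)·(-12) - (-7)·(-14) = 132 - 98 = 34
p × q = (-236, 298, 34)
|p × q| = √((-236)² + 298² + 34²) = √145656 ≈ 381.6491
area = ½ · 381.6491 ≈ 190.825

190.825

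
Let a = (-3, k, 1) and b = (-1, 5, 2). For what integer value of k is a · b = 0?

-1

a · b = (-3)·(-1) + k·5 + 1·2 = 5 + 5k
Set equal to 0: 5k = -5, so k = -1.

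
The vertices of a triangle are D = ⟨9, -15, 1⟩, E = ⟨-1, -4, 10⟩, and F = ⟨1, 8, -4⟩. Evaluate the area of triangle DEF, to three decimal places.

DE = (-10, 11, 9),  DF = (-8, 23, -5)
i: 11·(-5) - 9·23 = -55 - 207 = -262
j: 9·(-8) - (-10)·(-5) = -72 - 50 = -122
k: (-10)·23 - 11·(-8) = -230 - (-88) = -142
DE × DF = (-262, -122, -142)
|DE × DF| = √103692 ≈ 322.0124
area = ½ · 322.0124 ≈ 161.006

161.006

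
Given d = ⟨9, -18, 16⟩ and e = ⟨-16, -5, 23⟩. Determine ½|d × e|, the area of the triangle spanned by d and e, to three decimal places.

330.460

i: (-18)·23 - 16·(-5) = -414 - (-80) = -334
j: 16·(-16) - 9·23 = -256 - 207 = -463
k: 9·(-5) - (-18)·(-16) = -45 - 288 = -333
d × e = (-334, -463, -333)
|d × e| = √((-334)² + (-463)² + (-333)²) = √436814 ≈ 660.9191
area = ½ · 660.9191 ≈ 330.460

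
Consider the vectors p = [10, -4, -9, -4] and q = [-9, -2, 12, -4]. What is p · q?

p · q = 10·(-9) + (-4)·(-2) + (-9)·12 + (-4)·(-4) = -90 + 8 - 108 + 16 = -174

-174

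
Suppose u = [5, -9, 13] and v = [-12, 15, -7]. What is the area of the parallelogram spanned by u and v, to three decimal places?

i: (-9)·(-7) - 13·15 = 63 - 195 = -132
j: 13·(-12) - 5·(-7) = -156 - (-35) = -121
k: 5·15 - (-9)·(-12) = 75 - 108 = -33
u × v = (-132, -121, -33)
|u × v| = √((-132)² + (-121)² + (-33)²) = √33154 ≈ 182.0824

182.082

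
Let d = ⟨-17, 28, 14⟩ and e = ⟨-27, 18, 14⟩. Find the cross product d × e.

i: 28·14 - 14·18 = 392 - 252 = 140
j: 14·(-27) - (-17)·14 = -378 - (-238) = -140
k: (-17)·18 - 28·(-27) = -306 - (-756) = 450
d × e = (140, -140, 450)

(140, -140, 450)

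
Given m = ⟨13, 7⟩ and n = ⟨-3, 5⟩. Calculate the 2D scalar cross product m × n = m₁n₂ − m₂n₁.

13·5 - 7·(-3) = 65 - (-21) = 86

86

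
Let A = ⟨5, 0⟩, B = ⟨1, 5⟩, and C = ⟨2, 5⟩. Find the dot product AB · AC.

37

AB = B − A = (-4, 5)
AC = C − A = (-3, 5)
AB · AC = (-4)·(-3) + 5·5 = 12 + 25 = 37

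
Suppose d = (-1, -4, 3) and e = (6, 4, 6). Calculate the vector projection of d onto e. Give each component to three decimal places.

d · e = (-1)·6 + (-4)·4 + 3·6 = -6 - 16 + 18 = -4
|e|² = 36 + 16 + 36 = 88
proj_e d = (-4/88) · (6, 4, 6) ≈ (-0.273, -0.182, -0.273)

(-0.273, -0.182, -0.273)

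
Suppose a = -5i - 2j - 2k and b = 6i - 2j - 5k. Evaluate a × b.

i: (-2)·(-5) - (-2)·(-2) = 10 - 4 = 6
j: (-2)·6 - (-5)·(-5) = -12 - 25 = -37
k: (-5)·(-2) - (-2)·6 = 10 - (-12) = 22
a × b = (6, -37, 22)

(6, -37, 22)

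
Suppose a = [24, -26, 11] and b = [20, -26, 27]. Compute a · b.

1453

a · b = 24·20 + (-26)·(-26) + 11·27 = 480 + 676 + 297 = 1453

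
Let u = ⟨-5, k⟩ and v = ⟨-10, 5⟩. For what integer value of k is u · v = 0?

u · v = (-5)·(-10) + k·5 = 50 + 5k
Set equal to 0: 5k = -50, so k = -10.

-10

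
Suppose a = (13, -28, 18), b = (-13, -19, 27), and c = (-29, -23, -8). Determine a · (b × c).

30349

b × c:
i: (-19)·(-8) - 27·(-23) = 152 - (-621) = 773
j: 27·(-29) - (-13)·(-8) = -783 - 104 = -887
k: (-13)·(-23) - (-19)·(-29) = 299 - 551 = -252
b × c = (773, -887, -252)
a · (b × c) = 13·773 + (-28)·(-887) + 18·(-252) = 10049 + 24836 - 4536 = 30349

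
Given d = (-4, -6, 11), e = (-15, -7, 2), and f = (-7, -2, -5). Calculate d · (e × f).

169

e × f:
i: (-7)·(-5) - 2·(-2) = 35 - (-4) = 39
j: 2·(-7) - (-15)·(-5) = -14 - 75 = -89
k: (-15)·(-2) - (-7)·(-7) = 30 - 49 = -19
e × f = (39, -89, -19)
d · (e × f) = (-4)·39 + (-6)·(-89) + 11·(-19) = -156 + 534 - 209 = 169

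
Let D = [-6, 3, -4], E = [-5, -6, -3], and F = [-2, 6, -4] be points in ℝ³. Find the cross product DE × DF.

(-3, 4, 39)

DE = (1, -9, 1)
DF = (4, 3, 0)
i: (-9)·0 - 1·3 = 0 - 3 = -3
j: 1·4 - 1·0 = 4 - 0 = 4
k: 1·3 - (-9)·4 = 3 - (-36) = 39
DE × DF = (-3, 4, 39)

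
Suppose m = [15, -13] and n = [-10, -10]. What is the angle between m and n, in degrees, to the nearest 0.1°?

94.1

m · n = 15·(-10) + (-13)·(-10) = -150 + 130 = -20
|m|² = 225 + 169 = 394,  |m| = √394 ≈ 19.849433
|n|² = 100 + 100 = 200,  |n| = √200 ≈ 14.142136
cos θ = -20 / (19.849433 · 14.142136) ≈ -0.07125
θ = arccos(-0.07125) ≈ 94.1°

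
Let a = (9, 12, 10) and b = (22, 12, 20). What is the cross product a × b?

(120, 40, -156)

i: 12·20 - 10·12 = 240 - 120 = 120
j: 10·22 - 9·20 = 220 - 180 = 40
k: 9·12 - 12·22 = 108 - 264 = -156
a × b = (120, 40, -156)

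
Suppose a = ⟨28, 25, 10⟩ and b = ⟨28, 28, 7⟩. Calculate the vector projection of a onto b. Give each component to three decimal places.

(26.909, 26.909, 6.727)

a · b = 28·28 + 25·28 + 10·7 = 784 + 700 + 70 = 1554
|b|² = 784 + 784 + 49 = 1617
proj_b a = (1554/1617) · (28, 28, 7) ≈ (26.909, 26.909, 6.727)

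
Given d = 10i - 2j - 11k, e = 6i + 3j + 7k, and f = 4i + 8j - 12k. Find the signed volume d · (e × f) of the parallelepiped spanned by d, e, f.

-1516

e × f:
i: 3·(-12) - 7·8 = -36 - 56 = -92
j: 7·4 - 6·(-12) = 28 - (-72) = 100
k: 6·8 - 3·4 = 48 - 12 = 36
e × f = (-92, 100, 36)
d · (e × f) = 10·(-92) + (-2)·100 + (-11)·36 = -920 - 200 - 396 = -1516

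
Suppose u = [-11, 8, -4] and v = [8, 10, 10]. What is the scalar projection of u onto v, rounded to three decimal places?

u · v = (-11)·8 + 8·10 + (-4)·10 = -88 + 80 - 40 = -48
|v| = √(64 + 100 + 100) = √264 ≈ 16.2481
comp_v u = -48 / √264 ≈ -2.954

-2.954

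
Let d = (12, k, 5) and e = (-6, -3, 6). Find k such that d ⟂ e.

-14

d · e = 12·(-6) + k·(-3) + 5·6 = -42 - 3k
Set equal to 0: -3k = 42, so k = -14.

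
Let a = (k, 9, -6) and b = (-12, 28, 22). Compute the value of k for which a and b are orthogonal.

a · b = k·(-12) + 9·28 + (-6)·22 = 120 - 12k
Set equal to 0: -12k = -120, so k = 10.

10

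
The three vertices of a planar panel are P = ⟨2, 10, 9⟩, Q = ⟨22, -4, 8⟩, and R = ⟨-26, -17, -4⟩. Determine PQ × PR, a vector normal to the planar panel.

PQ = (20, -14, -1)
PR = (-28, -27, -13)
i: (-14)·(-13) - (-1)·(-27) = 182 - 27 = 155
j: (-1)·(-28) - 20·(-13) = 28 - (-260) = 288
k: 20·(-27) - (-14)·(-28) = -540 - 392 = -932
PQ × PR = (155, 288, -932)

(155, 288, -932)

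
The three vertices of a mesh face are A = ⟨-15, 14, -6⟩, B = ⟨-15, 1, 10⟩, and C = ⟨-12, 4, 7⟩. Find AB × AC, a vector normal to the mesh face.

(-9, 48, 39)

AB = (0, -13, 16)
AC = (3, -10, 13)
i: (-13)·13 - 16·(-10) = -169 - (-160) = -9
j: 16·3 - 0·13 = 48 - 0 = 48
k: 0·(-10) - (-13)·3 = 0 - (-39) = 39
AB × AC = (-9, 48, 39)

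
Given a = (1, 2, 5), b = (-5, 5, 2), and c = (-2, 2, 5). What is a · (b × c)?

b × c:
i: 5·5 - 2·2 = 25 - 4 = 21
j: 2·(-2) - (-5)·5 = -4 - (-25) = 21
k: (-5)·2 - 5·(-2) = -10 - (-10) = 0
b × c = (21, 21, 0)
a · (b × c) = 1·21 + 2·21 + 5·0 = 21 + 42 + 0 = 63

63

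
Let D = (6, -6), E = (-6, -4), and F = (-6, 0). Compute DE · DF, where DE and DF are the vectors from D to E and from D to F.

156

DE = E − D = (-12, 2)
DF = F − D = (-12, 6)
DE · DF = (-12)·(-12) + 2·6 = 144 + 12 = 156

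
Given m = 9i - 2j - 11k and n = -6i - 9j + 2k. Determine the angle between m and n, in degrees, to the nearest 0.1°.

m · n = 9·(-6) + (-2)·(-9) + (-11)·2 = -54 + 18 - 22 = -58
|m|² = 81 + 4 + 121 = 206,  |m| = √206 ≈ 14.352700
|n|² = 36 + 81 + 4 = 121,  |n| = √121 ≈ 11.000000
cos θ = -58 / (14.352700 · 11.000000) ≈ -0.36737
θ = arccos(-0.36737) ≈ 111.6°

111.6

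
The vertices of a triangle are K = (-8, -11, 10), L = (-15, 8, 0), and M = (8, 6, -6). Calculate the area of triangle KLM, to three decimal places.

260.225

KL = (-7, 19, -10),  KM = (16, 17, -16)
i: 19·(-16) - (-10)·17 = -304 - (-170) = -134
j: (-10)·16 - (-7)·(-16) = -160 - 112 = -272
k: (-7)·17 - 19·16 = -119 - 304 = -423
KL × KM = (-134, -272, -423)
|KL × KM| = √270869 ≈ 520.4508
area = ½ · 520.4508 ≈ 260.225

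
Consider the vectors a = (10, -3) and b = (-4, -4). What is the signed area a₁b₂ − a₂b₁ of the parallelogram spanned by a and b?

10·(-4) - (-3)·(-4) = -40 - 12 = -52

-52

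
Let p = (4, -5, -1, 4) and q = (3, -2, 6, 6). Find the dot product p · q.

40

p · q = 4·3 + (-5)·(-2) + (-1)·6 + 4·6 = 12 + 10 - 6 + 24 = 40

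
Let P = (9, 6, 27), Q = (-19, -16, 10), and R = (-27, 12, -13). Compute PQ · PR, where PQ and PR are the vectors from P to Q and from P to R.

PQ = Q − P = (-28, -22, -17)
PR = R − P = (-36, 6, -40)
PQ · PR = (-28)·(-36) + (-22)·6 + (-17)·(-40) = 1008 - 132 + 680 = 1556

1556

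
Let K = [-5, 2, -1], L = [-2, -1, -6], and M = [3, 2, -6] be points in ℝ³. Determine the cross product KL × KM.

(15, -25, 24)

KL = (3, -3, -5)
KM = (8, 0, -5)
i: (-3)·(-5) - (-5)·0 = 15 - 0 = 15
j: (-5)·8 - 3·(-5) = -40 - (-15) = -25
k: 3·0 - (-3)·8 = 0 - (-24) = 24
KL × KM = (15, -25, 24)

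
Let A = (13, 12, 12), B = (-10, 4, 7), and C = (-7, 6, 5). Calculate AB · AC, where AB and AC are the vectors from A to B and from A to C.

543

AB = B − A = (-23, -8, -5)
AC = C − A = (-20, -6, -7)
AB · AC = (-23)·(-20) + (-8)·(-6) + (-5)·(-7) = 460 + 48 + 35 = 543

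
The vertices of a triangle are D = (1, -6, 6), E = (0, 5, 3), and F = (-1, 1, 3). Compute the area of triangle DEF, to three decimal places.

DE = (-1, 11, -3),  DF = (-2, 7, -3)
i: 11·(-3) - (-3)·7 = -33 - (-21) = -12
j: (-3)·(-2) - (-1)·(-3) = 6 - 3 = 3
k: (-1)·7 - 11·(-2) = -7 - (-22) = 15
DE × DF = (-12, 3, 15)
|DE × DF| = √378 ≈ 19.4422
area = ½ · 19.4422 ≈ 9.721

9.721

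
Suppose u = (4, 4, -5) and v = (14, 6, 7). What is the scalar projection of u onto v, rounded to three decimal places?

2.684

u · v = 4·14 + 4·6 + (-5)·7 = 56 + 24 - 35 = 45
|v| = √(196 + 36 + 49) = √281 ≈ 16.7631
comp_v u = 45 / √281 ≈ 2.684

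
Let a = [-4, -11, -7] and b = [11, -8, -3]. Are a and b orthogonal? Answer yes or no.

no

a · b = (-4)·11 + (-11)·(-8) + (-7)·(-3) = -44 + 88 + 21 = 65
Nonzero, so the vectors are not orthogonal.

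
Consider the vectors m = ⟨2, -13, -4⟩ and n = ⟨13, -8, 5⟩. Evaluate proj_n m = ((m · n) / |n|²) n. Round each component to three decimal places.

m · n = 2·13 + (-13)·(-8) + (-4)·5 = 26 + 104 - 20 = 110
|n|² = 169 + 64 + 25 = 258
proj_n m = (110/258) · (13, -8, 5) ≈ (5.543, -3.411, 2.132)

(5.543, -3.411, 2.132)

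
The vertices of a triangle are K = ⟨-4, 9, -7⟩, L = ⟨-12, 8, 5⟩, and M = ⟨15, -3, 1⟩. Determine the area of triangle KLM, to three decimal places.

171.015

KL = (-8, -1, 12),  KM = (19, -12, 8)
i: (-1)·8 - 12·(-12) = -8 - (-144) = 136
j: 12·19 - (-8)·8 = 228 - (-64) = 292
k: (-8)·(-12) - (-1)·19 = 96 - (-19) = 115
KL × KM = (136, 292, 115)
|KL × KM| = √116985 ≈ 342.0307
area = ½ · 342.0307 ≈ 171.015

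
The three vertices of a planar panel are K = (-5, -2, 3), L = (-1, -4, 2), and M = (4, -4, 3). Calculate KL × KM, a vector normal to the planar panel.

(-2, -9, 10)

KL = (4, -2, -1)
KM = (9, -2, 0)
i: (-2)·0 - (-1)·(-2) = 0 - 2 = -2
j: (-1)·9 - 4·0 = -9 - 0 = -9
k: 4·(-2) - (-2)·9 = -8 - (-18) = 10
KL × KM = (-2, -9, 10)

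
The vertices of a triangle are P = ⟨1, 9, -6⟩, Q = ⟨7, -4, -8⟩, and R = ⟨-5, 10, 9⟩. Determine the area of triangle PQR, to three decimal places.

PQ = (6, -13, -2),  PR = (-6, 1, 15)
i: (-13)·15 - (-2)·1 = -195 - (-2) = -193
j: (-2)·(-6) - 6·15 = 12 - 90 = -78
k: 6·1 - (-13)·(-6) = 6 - 78 = -72
PQ × PR = (-193, -78, -72)
|PQ × PR| = √48517 ≈ 220.2657
area = ½ · 220.2657 ≈ 110.133

110.133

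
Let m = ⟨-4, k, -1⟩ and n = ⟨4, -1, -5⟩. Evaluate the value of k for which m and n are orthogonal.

m · n = (-4)·4 + k·(-1) + (-1)·(-5) = -11 - 1k
Set equal to 0: -1k = 11, so k = -11.

-11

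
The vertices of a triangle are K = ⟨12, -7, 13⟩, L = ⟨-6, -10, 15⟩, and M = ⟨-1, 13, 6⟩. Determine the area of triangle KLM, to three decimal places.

213.697

KL = (-18, -3, 2),  KM = (-13, 20, -7)
i: (-3)·(-7) - 2·20 = 21 - 40 = -19
j: 2·(-13) - (-18)·(-7) = -26 - 126 = -152
k: (-18)·20 - (-3)·(-13) = -360 - 39 = -399
KL × KM = (-19, -152, -399)
|KL × KM| = √182666 ≈ 427.3944
area = ½ · 427.3944 ≈ 213.697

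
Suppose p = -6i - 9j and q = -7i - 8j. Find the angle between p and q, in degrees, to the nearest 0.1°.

7.5

p · q = (-6)·(-7) + (-9)·(-8) = 42 + 72 = 114
|p|² = 36 + 81 = 117,  |p| = √117 ≈ 10.816654
|q|² = 49 + 64 = 113,  |q| = √113 ≈ 10.630146
cos θ = 114 / (10.816654 · 10.630146) ≈ 0.99145
θ = arccos(0.99145) ≈ 7.5°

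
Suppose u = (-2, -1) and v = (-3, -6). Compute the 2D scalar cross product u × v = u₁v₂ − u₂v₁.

(-2)·(-6) - (-1)·(-3) = 12 - 3 = 9

9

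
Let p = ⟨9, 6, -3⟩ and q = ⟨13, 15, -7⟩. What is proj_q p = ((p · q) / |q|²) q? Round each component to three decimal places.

p · q = 9·13 + 6·15 + (-3)·(-7) = 117 + 90 + 21 = 228
|q|² = 169 + 225 + 49 = 443
proj_q p = (228/443) · (13, 15, -7) ≈ (6.691, 7.720, -3.603)

(6.691, 7.720, -3.603)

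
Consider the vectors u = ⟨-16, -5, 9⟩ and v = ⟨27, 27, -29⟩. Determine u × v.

(-98, -221, -297)

i: (-5)·(-29) - 9·27 = 145 - 243 = -98
j: 9·27 - (-16)·(-29) = 243 - 464 = -221
k: (-16)·27 - (-5)·27 = -432 - (-135) = -297
u × v = (-98, -221, -297)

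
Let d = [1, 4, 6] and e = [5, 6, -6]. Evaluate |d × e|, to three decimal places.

71.358

i: 4·(-6) - 6·6 = -24 - 36 = -60
j: 6·5 - 1·(-6) = 30 - (-6) = 36
k: 1·6 - 4·5 = 6 - 20 = -14
d × e = (-60, 36, -14)
|d × e| = √((-60)² + 36² + (-14)²) = √5092 ≈ 71.3583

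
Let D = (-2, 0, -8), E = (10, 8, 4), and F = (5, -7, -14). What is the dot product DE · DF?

DE = E − D = (12, 8, 12)
DF = F − D = (7, -7, -6)
DE · DF = 12·7 + 8·(-7) + 12·(-6) = 84 - 56 - 72 = -44

-44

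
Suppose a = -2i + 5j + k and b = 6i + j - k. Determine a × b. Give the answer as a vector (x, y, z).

(-6, 4, -32)

i: 5·(-1) - 1·1 = -5 - 1 = -6
j: 1·6 - (-2)·(-1) = 6 - 2 = 4
k: (-2)·1 - 5·6 = -2 - 30 = -32
a × b = (-6, 4, -32)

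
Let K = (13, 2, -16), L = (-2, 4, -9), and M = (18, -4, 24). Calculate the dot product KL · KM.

193

KL = L − K = (-15, 2, 7)
KM = M − K = (5, -6, 40)
KL · KM = (-15)·5 + 2·(-6) + 7·40 = -75 - 12 + 280 = 193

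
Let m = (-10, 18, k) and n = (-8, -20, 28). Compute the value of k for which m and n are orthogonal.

m · n = (-10)·(-8) + 18·(-20) + k·28 = -280 + 28k
Set equal to 0: 28k = 280, so k = 10.

10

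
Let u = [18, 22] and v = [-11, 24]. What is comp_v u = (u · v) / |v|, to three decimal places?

12.500

u · v = 18·(-11) + 22·24 = -198 + 528 = 330
|v| = √(121 + 576) = √697 ≈ 26.4008
comp_v u = 330 / √697 ≈ 12.500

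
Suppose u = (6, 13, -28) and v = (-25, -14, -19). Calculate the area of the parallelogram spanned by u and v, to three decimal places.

1062.543

i: 13·(-19) - (-28)·(-14) = -247 - 392 = -639
j: (-28)·(-25) - 6·(-19) = 700 - (-114) = 814
k: 6·(-14) - 13·(-25) = -84 - (-325) = 241
u × v = (-639, 814, 241)
|u × v| = √((-639)² + 814² + 241²) = √1128998 ≈ 1062.5432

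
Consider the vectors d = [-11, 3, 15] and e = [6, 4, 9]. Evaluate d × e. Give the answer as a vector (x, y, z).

i: 3·9 - 15·4 = 27 - 60 = -33
j: 15·6 - (-11)·9 = 90 - (-99) = 189
k: (-11)·4 - 3·6 = -44 - 18 = -62
d × e = (-33, 189, -62)

(-33, 189, -62)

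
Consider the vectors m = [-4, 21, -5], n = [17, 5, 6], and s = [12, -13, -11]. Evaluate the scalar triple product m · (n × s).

6752

n × s:
i: 5·(-11) - 6·(-13) = -55 - (-78) = 23
j: 6·12 - 17·(-11) = 72 - (-187) = 259
k: 17·(-13) - 5·12 = -221 - 60 = -281
n × s = (23, 259, -281)
m · (n × s) = (-4)·23 + 21·259 + (-5)·(-281) = -92 + 5439 + 1405 = 6752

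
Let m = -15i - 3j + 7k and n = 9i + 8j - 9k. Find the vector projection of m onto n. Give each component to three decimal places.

m · n = (-15)·9 + (-3)·8 + 7·(-9) = -135 - 24 - 63 = -222
|n|² = 81 + 64 + 81 = 226
proj_n m = (-222/226) · (9, 8, -9) ≈ (-8.841, -7.858, 8.841)

(-8.841, -7.858, 8.841)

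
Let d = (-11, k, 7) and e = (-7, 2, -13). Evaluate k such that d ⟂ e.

7

d · e = (-11)·(-7) + k·2 + 7·(-13) = -14 + 2k
Set equal to 0: 2k = 14, so k = 7.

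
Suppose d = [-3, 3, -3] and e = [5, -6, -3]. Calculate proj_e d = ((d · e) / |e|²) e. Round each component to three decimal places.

(-1.714, 2.057, 1.029)

d · e = (-3)·5 + 3·(-6) + (-3)·(-3) = -15 - 18 + 9 = -24
|e|² = 25 + 36 + 9 = 70
proj_e d = (-24/70) · (5, -6, -3) ≈ (-1.714, 2.057, 1.029)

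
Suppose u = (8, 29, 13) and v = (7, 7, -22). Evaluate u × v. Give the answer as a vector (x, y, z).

(-729, 267, -147)

i: 29·(-22) - 13·7 = -638 - 91 = -729
j: 13·7 - 8·(-22) = 91 - (-176) = 267
k: 8·7 - 29·7 = 56 - 203 = -147
u × v = (-729, 267, -147)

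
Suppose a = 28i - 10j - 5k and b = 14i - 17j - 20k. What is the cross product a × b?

i: (-10)·(-20) - (-5)·(-17) = 200 - 85 = 115
j: (-5)·14 - 28·(-20) = -70 - (-560) = 490
k: 28·(-17) - (-10)·14 = -476 - (-140) = -336
a × b = (115, 490, -336)

(115, 490, -336)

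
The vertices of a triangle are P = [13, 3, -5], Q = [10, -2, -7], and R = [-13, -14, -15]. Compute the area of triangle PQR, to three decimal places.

41.776

PQ = (-3, -5, -2),  PR = (-26, -17, -10)
i: (-5)·(-10) - (-2)·(-17) = 50 - 34 = 16
j: (-2)·(-26) - (-3)·(-10) = 52 - 30 = 22
k: (-3)·(-17) - (-5)·(-26) = 51 - 130 = -79
PQ × PR = (16, 22, -79)
|PQ × PR| = √6981 ≈ 83.5524
area = ½ · 83.5524 ≈ 41.776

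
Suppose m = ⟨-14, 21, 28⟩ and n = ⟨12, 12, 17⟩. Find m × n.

i: 21·17 - 28·12 = 357 - 336 = 21
j: 28·12 - (-14)·17 = 336 - (-238) = 574
k: (-14)·12 - 21·12 = -168 - 252 = -420
m × n = (21, 574, -420)

(21, 574, -420)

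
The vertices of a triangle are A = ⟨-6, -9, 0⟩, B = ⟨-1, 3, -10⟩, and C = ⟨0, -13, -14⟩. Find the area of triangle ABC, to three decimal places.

113.829

AB = (5, 12, -10),  AC = (6, -4, -14)
i: 12·(-14) - (-10)·(-4) = -168 - 40 = -208
j: (-10)·6 - 5·(-14) = -60 - (-70) = 10
k: 5·(-4) - 12·6 = -20 - 72 = -92
AB × AC = (-208, 10, -92)
|AB × AC| = √51828 ≈ 227.6576
area = ½ · 227.6576 ≈ 113.829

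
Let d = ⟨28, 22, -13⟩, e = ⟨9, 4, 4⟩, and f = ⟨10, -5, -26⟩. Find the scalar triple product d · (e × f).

4781

e × f:
i: 4·(-26) - 4·(-5) = -104 - (-20) = -84
j: 4·10 - 9·(-26) = 40 - (-234) = 274
k: 9·(-5) - 4·10 = -45 - 40 = -85
e × f = (-84, 274, -85)
d · (e × f) = 28·(-84) + 22·274 + (-13)·(-85) = -2352 + 6028 + 1105 = 4781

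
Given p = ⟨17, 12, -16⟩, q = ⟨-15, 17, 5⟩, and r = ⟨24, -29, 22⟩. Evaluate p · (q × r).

13791

q × r:
i: 17·22 - 5·(-29) = 374 - (-145) = 519
j: 5·24 - (-15)·22 = 120 - (-330) = 450
k: (-15)·(-29) - 17·24 = 435 - 408 = 27
q × r = (519, 450, 27)
p · (q × r) = 17·519 + 12·450 + (-16)·27 = 8823 + 5400 - 432 = 13791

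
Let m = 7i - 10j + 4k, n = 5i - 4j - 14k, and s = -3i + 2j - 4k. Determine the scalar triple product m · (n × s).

n × s:
i: (-4)·(-4) - (-14)·2 = 16 - (-28) = 44
j: (-14)·(-3) - 5·(-4) = 42 - (-20) = 62
k: 5·2 - (-4)·(-3) = 10 - 12 = -2
n × s = (44, 62, -2)
m · (n × s) = 7·44 + (-10)·62 + 4·(-2) = 308 - 620 - 8 = -320

-320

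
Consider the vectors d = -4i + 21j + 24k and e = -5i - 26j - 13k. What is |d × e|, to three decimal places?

i: 21·(-13) - 24·(-26) = -273 - (-624) = 351
j: 24·(-5) - (-4)·(-13) = -120 - 52 = -172
k: (-4)·(-26) - 21·(-5) = 104 - (-105) = 209
d × e = (351, -172, 209)
|d × e| = √(351² + (-172)² + 209²) = √196466 ≈ 443.2449

443.245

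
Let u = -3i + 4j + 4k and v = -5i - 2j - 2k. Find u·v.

u · v = (-3)·(-5) + 4·(-2) + 4·(-2) = 15 - 8 - 8 = -1

-1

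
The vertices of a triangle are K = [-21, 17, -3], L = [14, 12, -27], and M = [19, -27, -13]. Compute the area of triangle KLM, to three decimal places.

KL = (35, -5, -24),  KM = (40, -44, -10)
i: (-5)·(-10) - (-24)·(-44) = 50 - 1056 = -1006
j: (-24)·40 - 35·(-10) = -960 - (-350) = -610
k: 35·(-44) - (-5)·40 = -1540 - (-200) = -1340
KL × KM = (-1006, -610, -1340)
|KL × KM| = √3179736 ≈ 1783.1814
area = ½ · 1783.1814 ≈ 891.591

891.591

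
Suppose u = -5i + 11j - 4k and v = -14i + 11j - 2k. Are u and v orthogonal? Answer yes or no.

u · v = (-5)·(-14) + 11·11 + (-4)·(-2) = 70 + 121 + 8 = 199
Nonzero, so the vectors are not orthogonal.

no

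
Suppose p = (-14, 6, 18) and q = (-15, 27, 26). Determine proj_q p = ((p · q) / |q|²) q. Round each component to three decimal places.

p · q = (-14)·(-15) + 6·27 + 18·26 = 210 + 162 + 468 = 840
|q|² = 225 + 729 + 676 = 1630
proj_q p = (840/1630) · (-15, 27, 26) ≈ (-7.730, 13.914, 13.399)

(-7.730, 13.914, 13.399)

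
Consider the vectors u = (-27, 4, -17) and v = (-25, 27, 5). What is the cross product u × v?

(479, 560, -629)

i: 4·5 - (-17)·27 = 20 - (-459) = 479
j: (-17)·(-25) - (-27)·5 = 425 - (-135) = 560
k: (-27)·27 - 4·(-25) = -729 - (-100) = -629
u × v = (479, 560, -629)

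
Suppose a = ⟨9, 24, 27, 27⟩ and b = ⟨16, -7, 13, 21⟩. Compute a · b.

894

a · b = 9·16 + 24·(-7) + 27·13 + 27·21 = 144 - 168 + 351 + 567 = 894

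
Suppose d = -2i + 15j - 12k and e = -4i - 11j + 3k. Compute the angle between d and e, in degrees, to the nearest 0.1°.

145.8

d · e = (-2)·(-4) + 15·(-11) + (-12)·3 = 8 - 165 - 36 = -193
|d|² = 4 + 225 + 144 = 373,  |d| = √373 ≈ 19.313208
|e|² = 16 + 121 + 9 = 146,  |e| = √146 ≈ 12.083046
cos θ = -193 / (19.313208 · 12.083046) ≈ -0.82704
θ = arccos(-0.82704) ≈ 145.8°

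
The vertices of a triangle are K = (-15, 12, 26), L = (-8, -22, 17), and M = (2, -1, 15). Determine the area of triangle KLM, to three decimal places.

KL = (7, -34, -9),  KM = (17, -13, -11)
i: (-34)·(-11) - (-9)·(-13) = 374 - 117 = 257
j: (-9)·17 - 7·(-11) = -153 - (-77) = -76
k: 7·(-13) - (-34)·17 = -91 - (-578) = 487
KL × KM = (257, -76, 487)
|KL × KM| = √308994 ≈ 555.8723
area = ½ · 555.8723 ≈ 277.936

277.936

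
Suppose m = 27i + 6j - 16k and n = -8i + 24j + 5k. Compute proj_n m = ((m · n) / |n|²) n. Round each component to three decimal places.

m · n = 27·(-8) + 6·24 + (-16)·5 = -216 + 144 - 80 = -152
|n|² = 64 + 576 + 25 = 665
proj_n m = (-152/665) · (-8, 24, 5) ≈ (1.829, -5.486, -1.143)

(1.829, -5.486, -1.143)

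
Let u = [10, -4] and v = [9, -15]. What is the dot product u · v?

150

u · v = 10·9 + (-4)·(-15) = 90 + 60 = 150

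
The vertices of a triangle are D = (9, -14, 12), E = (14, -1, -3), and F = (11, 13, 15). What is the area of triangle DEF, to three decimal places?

229.697

DE = (5, 13, -15),  DF = (2, 27, 3)
i: 13·3 - (-15)·27 = 39 - (-405) = 444
j: (-15)·2 - 5·3 = -30 - 15 = -45
k: 5·27 - 13·2 = 135 - 26 = 109
DE × DF = (444, -45, 109)
|DE × DF| = √211042 ≈ 459.3931
area = ½ · 459.3931 ≈ 229.697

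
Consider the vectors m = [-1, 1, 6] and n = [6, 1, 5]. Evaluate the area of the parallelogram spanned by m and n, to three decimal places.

41.605

i: 1·5 - 6·1 = 5 - 6 = -1
j: 6·6 - (-1)·5 = 36 - (-5) = 41
k: (-1)·1 - 1·6 = -1 - 6 = -7
m × n = (-1, 41, -7)
|m × n| = √((-1)² + 41² + (-7)²) = √1731 ≈ 41.6053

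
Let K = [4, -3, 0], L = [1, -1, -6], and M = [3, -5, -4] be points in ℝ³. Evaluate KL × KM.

(-20, -6, 8)

KL = (-3, 2, -6)
KM = (-1, -2, -4)
i: 2·(-4) - (-6)·(-2) = -8 - 12 = -20
j: (-6)·(-1) - (-3)·(-4) = 6 - 12 = -6
k: (-3)·(-2) - 2·(-1) = 6 - (-2) = 8
KL × KM = (-20, -6, 8)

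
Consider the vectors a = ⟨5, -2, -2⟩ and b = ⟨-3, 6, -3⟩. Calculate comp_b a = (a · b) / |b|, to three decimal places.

-2.858

a · b = 5·(-3) + (-2)·6 + (-2)·(-3) = -15 - 12 + 6 = -21
|b| = √(9 + 36 + 9) = √54 ≈ 7.3485
comp_b a = -21 / √54 ≈ -2.858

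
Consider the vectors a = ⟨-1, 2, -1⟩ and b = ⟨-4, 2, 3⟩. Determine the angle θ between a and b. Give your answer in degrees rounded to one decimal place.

67.7

a · b = (-1)·(-4) + 2·2 + (-1)·3 = 4 + 4 - 3 = 5
|a|² = 1 + 4 + 1 = 6,  |a| = √6 ≈ 2.449490
|b|² = 16 + 4 + 9 = 29,  |b| = √29 ≈ 5.385165
cos θ = 5 / (2.449490 · 5.385165) ≈ 0.37905
θ = arccos(0.37905) ≈ 67.7°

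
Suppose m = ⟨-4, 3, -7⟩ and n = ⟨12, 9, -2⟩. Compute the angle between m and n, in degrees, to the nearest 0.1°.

m · n = (-4)·12 + 3·9 + (-7)·(-2) = -48 + 27 + 14 = -7
|m|² = 16 + 9 + 49 = 74,  |m| = √74 ≈ 8.602325
|n|² = 144 + 81 + 4 = 229,  |n| = √229 ≈ 15.132746
cos θ = -7 / (8.602325 · 15.132746) ≈ -0.05377
θ = arccos(-0.05377) ≈ 93.1°

93.1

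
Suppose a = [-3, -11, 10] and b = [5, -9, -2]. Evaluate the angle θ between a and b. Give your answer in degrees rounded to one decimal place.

66.3

a · b = (-3)·5 + (-11)·(-9) + 10·(-2) = -15 + 99 - 20 = 64
|a|² = 9 + 121 + 100 = 230,  |a| = √230 ≈ 15.165751
|b|² = 25 + 81 + 4 = 110,  |b| = √110 ≈ 10.488088
cos θ = 64 / (15.165751 · 10.488088) ≈ 0.40236
θ = arccos(0.40236) ≈ 66.3°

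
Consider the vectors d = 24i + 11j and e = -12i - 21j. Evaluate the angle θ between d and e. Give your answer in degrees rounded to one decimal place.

d · e = 24·(-12) + 11·(-21) = -288 - 231 = -519
|d|² = 576 + 121 = 697,  |d| = √697 ≈ 26.400758
|e|² = 144 + 441 = 585,  |e| = √585 ≈ 24.186773
cos θ = -519 / (26.400758 · 24.186773) ≈ -0.81278
θ = arccos(-0.81278) ≈ 144.4°

144.4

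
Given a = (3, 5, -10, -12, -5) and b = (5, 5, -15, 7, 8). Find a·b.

a · b = 3·5 + 5·5 + (-10)·(-15) + (-12)·7 + (-5)·8 = 15 + 25 + 150 - 84 - 40 = 66

66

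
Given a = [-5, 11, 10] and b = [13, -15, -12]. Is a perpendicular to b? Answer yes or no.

a · b = (-5)·13 + 11·(-15) + 10·(-12) = -65 - 165 - 120 = -350
Nonzero, so the vectors are not orthogonal.

no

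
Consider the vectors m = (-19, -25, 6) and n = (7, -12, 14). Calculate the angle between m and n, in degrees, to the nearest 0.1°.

m · n = (-19)·7 + (-25)·(-12) + 6·14 = -133 + 300 + 84 = 251
|m|² = 361 + 625 + 36 = 1022,  |m| = √1022 ≈ 31.968735
|n|² = 49 + 144 + 196 = 389,  |n| = √389 ≈ 19.723083
cos θ = 251 / (31.968735 · 19.723083) ≈ 0.39808
θ = arccos(0.39808) ≈ 66.5°

66.5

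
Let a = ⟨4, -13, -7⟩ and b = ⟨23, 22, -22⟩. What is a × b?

i: (-13)·(-22) - (-7)·22 = 286 - (-154) = 440
j: (-7)·23 - 4·(-22) = -161 - (-88) = -73
k: 4·22 - (-13)·23 = 88 - (-299) = 387
a × b = (440, -73, 387)

(440, -73, 387)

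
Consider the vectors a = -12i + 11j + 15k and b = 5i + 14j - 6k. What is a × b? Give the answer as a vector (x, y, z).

(-276, 3, -223)

i: 11·(-6) - 15·14 = -66 - 210 = -276
j: 15·5 - (-12)·(-6) = 75 - 72 = 3
k: (-12)·14 - 11·5 = -168 - 55 = -223
a × b = (-276, 3, -223)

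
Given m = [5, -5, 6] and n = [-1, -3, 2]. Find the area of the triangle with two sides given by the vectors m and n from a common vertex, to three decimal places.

13.416

i: (-5)·2 - 6·(-3) = -10 - (-18) = 8
j: 6·(-1) - 5·2 = -6 - 10 = -16
k: 5·(-3) - (-5)·(-1) = -15 - 5 = -20
m × n = (8, -16, -20)
|m × n| = √(8² + (-16)² + (-20)²) = √720 ≈ 26.8328
area = ½ · 26.8328 ≈ 13.416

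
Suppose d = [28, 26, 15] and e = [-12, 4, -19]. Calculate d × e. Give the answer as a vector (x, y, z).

i: 26·(-19) - 15·4 = -494 - 60 = -554
j: 15·(-12) - 28·(-19) = -180 - (-532) = 352
k: 28·4 - 26·(-12) = 112 - (-312) = 424
d × e = (-554, 352, 424)

(-554, 352, 424)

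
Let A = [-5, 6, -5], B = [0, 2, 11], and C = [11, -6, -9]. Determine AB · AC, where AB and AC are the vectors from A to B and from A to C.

64

AB = B − A = (5, -4, 16)
AC = C − A = (16, -12, -4)
AB · AC = 5·16 + (-4)·(-12) + 16·(-4) = 80 + 48 - 64 = 64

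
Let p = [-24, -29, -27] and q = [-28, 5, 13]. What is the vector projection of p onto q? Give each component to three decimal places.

(-5.039, 0.900, 2.339)

p · q = (-24)·(-28) + (-29)·5 + (-27)·13 = 672 - 145 - 351 = 176
|q|² = 784 + 25 + 169 = 978
proj_q p = (176/978) · (-28, 5, 13) ≈ (-5.039, 0.900, 2.339)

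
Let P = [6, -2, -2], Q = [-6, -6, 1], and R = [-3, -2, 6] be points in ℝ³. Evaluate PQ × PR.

(-32, 69, -36)

PQ = (-12, -4, 3)
PR = (-9, 0, 8)
i: (-4)·8 - 3·0 = -32 - 0 = -32
j: 3·(-9) - (-12)·8 = -27 - (-96) = 69
k: (-12)·0 - (-4)·(-9) = 0 - 36 = -36
PQ × PR = (-32, 69, -36)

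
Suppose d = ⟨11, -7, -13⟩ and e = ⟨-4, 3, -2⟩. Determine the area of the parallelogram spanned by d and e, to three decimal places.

91.159

i: (-7)·(-2) - (-13)·3 = 14 - (-39) = 53
j: (-13)·(-4) - 11·(-2) = 52 - (-22) = 74
k: 11·3 - (-7)·(-4) = 33 - 28 = 5
d × e = (53, 74, 5)
|d × e| = √(53² + 74² + 5²) = √8310 ≈ 91.1592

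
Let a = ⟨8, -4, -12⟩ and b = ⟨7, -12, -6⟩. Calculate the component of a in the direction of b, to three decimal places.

a · b = 8·7 + (-4)·(-12) + (-12)·(-6) = 56 + 48 + 72 = 176
|b| = √(49 + 144 + 36) = √229 ≈ 15.1327
comp_b a = 176 / √229 ≈ 11.630

11.630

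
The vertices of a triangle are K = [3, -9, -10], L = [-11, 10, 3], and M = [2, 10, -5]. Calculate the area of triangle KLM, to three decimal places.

147.785

KL = (-14, 19, 13),  KM = (-1, 19, 5)
i: 19·5 - 13·19 = 95 - 247 = -152
j: 13·(-1) - (-14)·5 = -13 - (-70) = 57
k: (-14)·19 - 19·(-1) = -266 - (-19) = -247
KL × KM = (-152, 57, -247)
|KL × KM| = √87362 ≈ 295.5706
area = ½ · 295.5706 ≈ 147.785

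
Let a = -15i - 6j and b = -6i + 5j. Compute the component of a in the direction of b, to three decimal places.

a · b = (-15)·(-6) + (-6)·5 = 90 - 30 = 60
|b| = √(36 + 25) = √61 ≈ 7.8102
comp_b a = 60 / √61 ≈ 7.682

7.682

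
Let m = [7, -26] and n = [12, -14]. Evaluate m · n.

448

m · n = 7·12 + (-26)·(-14) = 84 + 364 = 448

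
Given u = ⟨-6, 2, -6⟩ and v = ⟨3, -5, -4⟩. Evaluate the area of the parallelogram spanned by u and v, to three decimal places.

61.514

i: 2·(-4) - (-6)·(-5) = -8 - 30 = -38
j: (-6)·3 - (-6)·(-4) = -18 - 24 = -42
k: (-6)·(-5) - 2·3 = 30 - 6 = 24
u × v = (-38, -42, 24)
|u × v| = √((-38)² + (-42)² + 24²) = √3784 ≈ 61.5142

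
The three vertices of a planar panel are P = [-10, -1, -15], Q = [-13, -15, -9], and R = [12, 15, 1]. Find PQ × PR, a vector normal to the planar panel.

PQ = (-3, -14, 6)
PR = (22, 16, 16)
i: (-14)·16 - 6·16 = -224 - 96 = -320
j: 6·22 - (-3)·16 = 132 - (-48) = 180
k: (-3)·16 - (-14)·22 = -48 - (-308) = 260
PQ × PR = (-320, 180, 260)

(-320, 180, 260)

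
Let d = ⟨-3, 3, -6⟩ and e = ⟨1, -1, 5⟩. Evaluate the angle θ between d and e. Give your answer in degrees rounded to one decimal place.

160.5

d · e = (-3)·1 + 3·(-1) + (-6)·5 = -3 - 3 - 30 = -36
|d|² = 9 + 9 + 36 = 54,  |d| = √54 ≈ 7.348469
|e|² = 1 + 1 + 25 = 27,  |e| = √27 ≈ 5.196152
cos θ = -36 / (7.348469 · 5.196152) ≈ -0.94281
θ = arccos(-0.94281) ≈ 160.5°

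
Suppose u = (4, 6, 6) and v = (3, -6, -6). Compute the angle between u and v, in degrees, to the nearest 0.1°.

u · v = 4·3 + 6·(-6) + 6·(-6) = 12 - 36 - 36 = -60
|u|² = 16 + 36 + 36 = 88,  |u| = √88 ≈ 9.380832
|v|² = 9 + 36 + 36 = 81,  |v| = √81 ≈ 9.000000
cos θ = -60 / (9.380832 · 9.000000) ≈ -0.71067
θ = arccos(-0.71067) ≈ 135.3°

135.3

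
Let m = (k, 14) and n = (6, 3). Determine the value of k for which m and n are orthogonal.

-7

m · n = k·6 + 14·3 = 42 + 6k
Set equal to 0: 6k = -42, so k = -7.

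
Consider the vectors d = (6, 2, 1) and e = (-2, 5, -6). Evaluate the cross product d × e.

i: 2·(-6) - 1·5 = -12 - 5 = -17
j: 1·(-2) - 6·(-6) = -2 - (-36) = 34
k: 6·5 - 2·(-2) = 30 - (-4) = 34
d × e = (-17, 34, 34)

(-17, 34, 34)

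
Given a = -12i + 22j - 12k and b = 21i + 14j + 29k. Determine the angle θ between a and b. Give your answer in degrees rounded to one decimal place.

a · b = (-12)·21 + 22·14 + (-12)·29 = -252 + 308 - 348 = -292
|a|² = 144 + 484 + 144 = 772,  |a| = √772 ≈ 27.784888
|b|² = 441 + 196 + 841 = 1478,  |b| = √1478 ≈ 38.444766
cos θ = -292 / (27.784888 · 38.444766) ≈ -0.27336
θ = arccos(-0.27336) ≈ 105.9°

105.9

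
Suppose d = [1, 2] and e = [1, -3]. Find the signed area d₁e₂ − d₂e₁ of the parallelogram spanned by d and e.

-5

1·(-3) - 2·1 = -3 - 2 = -5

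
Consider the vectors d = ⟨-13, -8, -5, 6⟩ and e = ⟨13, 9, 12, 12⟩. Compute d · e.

d · e = (-13)·13 + (-8)·9 + (-5)·12 + 6·12 = -169 - 72 - 60 + 72 = -229

-229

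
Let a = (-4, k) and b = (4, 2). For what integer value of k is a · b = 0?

8

a · b = (-4)·4 + k·2 = -16 + 2k
Set equal to 0: 2k = 16, so k = 8.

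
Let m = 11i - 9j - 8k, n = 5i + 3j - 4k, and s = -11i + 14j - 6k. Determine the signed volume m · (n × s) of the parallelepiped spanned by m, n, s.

n × s:
i: 3·(-6) - (-4)·14 = -18 - (-56) = 38
j: (-4)·(-11) - 5·(-6) = 44 - (-30) = 74
k: 5·14 - 3·(-11) = 70 - (-33) = 103
n × s = (38, 74, 103)
m · (n × s) = 11·38 + (-9)·74 + (-8)·103 = 418 - 666 - 824 = -1072

-1072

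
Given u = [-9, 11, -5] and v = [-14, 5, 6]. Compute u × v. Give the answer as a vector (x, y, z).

(91, 124, 109)

i: 11·6 - (-5)·5 = 66 - (-25) = 91
j: (-5)·(-14) - (-9)·6 = 70 - (-54) = 124
k: (-9)·5 - 11·(-14) = -45 - (-154) = 109
u × v = (91, 124, 109)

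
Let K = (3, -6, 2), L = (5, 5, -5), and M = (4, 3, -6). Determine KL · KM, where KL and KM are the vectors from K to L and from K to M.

157

KL = L − K = (2, 11, -7)
KM = M − K = (1, 9, -8)
KL · KM = 2·1 + 11·9 + (-7)·(-8) = 2 + 99 + 56 = 157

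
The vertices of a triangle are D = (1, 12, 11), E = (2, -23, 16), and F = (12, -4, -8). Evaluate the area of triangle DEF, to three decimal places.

DE = (1, -35, 5),  DF = (11, -16, -19)
i: (-35)·(-19) - 5·(-16) = 665 - (-80) = 745
j: 5·11 - 1·(-19) = 55 - (-19) = 74
k: 1·(-16) - (-35)·11 = -16 - (-385) = 369
DE × DF = (745, 74, 369)
|DE × DF| = √696662 ≈ 834.6628
area = ½ · 834.6628 ≈ 417.331

417.331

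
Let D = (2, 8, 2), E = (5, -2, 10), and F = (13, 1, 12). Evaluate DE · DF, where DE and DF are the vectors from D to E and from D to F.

DE = E − D = (3, -10, 8)
DF = F − D = (11, -7, 10)
DE · DF = 3·11 + (-10)·(-7) + 8·10 = 33 + 70 + 80 = 183

183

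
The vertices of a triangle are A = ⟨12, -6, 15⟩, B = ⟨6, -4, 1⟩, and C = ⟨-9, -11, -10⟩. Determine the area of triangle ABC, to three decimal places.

AB = (-6, 2, -14),  AC = (-21, -5, -25)
i: 2·(-25) - (-14)·(-5) = -50 - 70 = -120
j: (-14)·(-21) - (-6)·(-25) = 294 - 150 = 144
k: (-6)·(-5) - 2·(-21) = 30 - (-42) = 72
AB × AC = (-120, 144, 72)
|AB × AC| = √40320 ≈ 200.7984
area = ½ · 200.7984 ≈ 100.399

100.399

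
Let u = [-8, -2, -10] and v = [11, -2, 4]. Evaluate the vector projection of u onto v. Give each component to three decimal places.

u · v = (-8)·11 + (-2)·(-2) + (-10)·4 = -88 + 4 - 40 = -124
|v|² = 121 + 4 + 16 = 141
proj_v u = (-124/141) · (11, -2, 4) ≈ (-9.674, 1.759, -3.518)

(-9.674, 1.759, -3.518)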